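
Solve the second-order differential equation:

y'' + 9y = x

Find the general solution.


Homogeneous: r² + 9 = 0 ⇒ r = ±3i, y_h = C₁cos(3x) + C₂sin(3x).
Polynomial forcing; try y_p = Ax + B. Then y_p'' + 9 y_p = 9(Ax + B) = x, so B = 0 and A = 1/9.
General solution: y = C₁cos(3x) + C₂sin(3x) + (1/9)x.


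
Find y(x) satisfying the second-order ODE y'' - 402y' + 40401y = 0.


Characteristic equation: r² - 402r + 40401 = 0, i.e. (r - 201)² = 0.
Repeated root r = 201; include an x factor for the second linearly independent solution.
General solution: y = (C₁ + C₂x)e^(201x).


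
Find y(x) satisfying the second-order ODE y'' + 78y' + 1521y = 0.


Characteristic equation: r² + 78r + 1521 = 0, i.e. (r + 39)² = 0.
Repeated root r = -39; include an x factor for the second linearly independent solution.
General solution: y = (C₁ + C₂x)e^(-39x).


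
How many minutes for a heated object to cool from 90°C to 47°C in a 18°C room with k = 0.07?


From T(t) = T_a + (T₀ - T_a)e^(-kt), set T(t) = 47:
(47 - 18) / (90 - 18) = e^(-0.07t), so t = -ln(0.403)/0.07 ≈ 13.0 minutes.


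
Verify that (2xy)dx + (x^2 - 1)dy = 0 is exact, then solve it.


Check exactness: ∂M/∂y = 2x and ∂N/∂x = 2x; equal, so the equation is exact.
Integrate M with respect to x (treating y as constant): ∫M dx = x^2y + h(y).
Differentiate w.r.t. y and set equal to N: the x-dependent terms already match, leaving h'(y) = -1. Integrate: h(y) = -y.
So F(x,y) = x^2y - y.
General solution: x^2y - y = C.


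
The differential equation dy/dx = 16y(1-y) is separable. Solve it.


Separate: dy/[y(1-y)] = 16 dx.
Partial fractions: 1/[y(1-y)] = 1/y + 1/(1-y).
Integrate: ln|y/(1-y)| = 16x + C₀.
Solve for y: y = 1/(1 + Ce^(-16x)).


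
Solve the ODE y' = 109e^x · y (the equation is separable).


Separate variables: dy/y = 109e^x dx.
Integrate: ln|y| = 109e^x + C₀.
Exponentiate: y = Ce^(109e^x).


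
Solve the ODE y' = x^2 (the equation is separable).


Integrate both sides with respect to x: y = ∫ x^2 dx = (1/3)x^3 + C.


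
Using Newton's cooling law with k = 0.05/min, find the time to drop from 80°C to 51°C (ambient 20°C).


From T(t) = T_a + (T₀ - T_a)e^(-kt), set T(t) = 51:
(51 - 20) / (80 - 20) = e^(-0.05t), so t = -ln(0.517)/0.05 ≈ 13.2 minutes.


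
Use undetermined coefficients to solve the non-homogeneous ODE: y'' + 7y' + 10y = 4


Characteristic roots of r² + 7r + 10 = 0 are -5, -2.
y_h = C₁e^(-5x) + C₂e^(-2x).
Constant forcing; try y_p = A. Then 10A = 4 ⇒ A = 2/5.
General solution: y = C₁e^(-5x) + C₂e^(-2x) + 2/5.


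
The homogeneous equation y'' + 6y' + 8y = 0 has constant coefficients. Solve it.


Characteristic equation: r² + 6r + 8 = 0.
Factor: (r + 2)(r + 4) = 0 ⇒ r = -2, -4 (distinct real).
General solution: y = C₁e^(-2x) + C₂e^(-4x).


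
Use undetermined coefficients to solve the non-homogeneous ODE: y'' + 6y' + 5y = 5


Characteristic roots of r² + 6r + 5 = 0 are -5, -1.
y_h = C₁e^(-5x) + C₂e^(-x).
Constant forcing; try y_p = A. Then 5A = 5 ⇒ A = 1.
General solution: y = C₁e^(-5x) + C₂e^(-x) + 1.


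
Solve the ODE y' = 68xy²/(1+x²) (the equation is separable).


Separate: dy/y² = 68x/(1+x²) dx.
Integrate LHS: ∫ dy/y² = -1/y.
Integrate RHS via u = 1+x²: 34ln(1+x²) + C.
Result: -1/y = 34ln(1+x²) + C.


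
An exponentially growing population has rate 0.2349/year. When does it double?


Exponential growth: P(t) = P₀ e^(0.2349t). Set P(t)/P₀ = 2: e^(0.2349t) = 2.
Solve: t = ln(2)/0.2349 ≈ 2.95 years.


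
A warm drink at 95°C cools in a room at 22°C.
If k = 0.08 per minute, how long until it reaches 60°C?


From T(t) = T_a + (T₀ - T_a)e^(-kt), set T(t) = 60:
(60 - 22) / (95 - 22) = e^(-0.08t), so t = -ln(0.521)/0.08 ≈ 8.2 minutes.


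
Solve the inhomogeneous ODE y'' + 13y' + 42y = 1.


Characteristic roots of r² + 13r + 42 = 0 are -7, -6.
y_h = C₁e^(-7x) + C₂e^(-6x).
Constant forcing; try y_p = A. Then 42A = 1 ⇒ A = 1/42.
General solution: y = C₁e^(-7x) + C₂e^(-6x) + 1/42.


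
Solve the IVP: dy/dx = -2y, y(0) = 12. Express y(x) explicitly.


General solution of y' = -2y is y = Ce^(-2x).
Apply y(0) = 12: C = 12.
Particular solution: y = 12e^(-2x).


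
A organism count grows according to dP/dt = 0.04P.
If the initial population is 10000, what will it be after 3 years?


The ODE dP/dt = 0.04P has solution P(t) = P(0)e^(0.04t).
Substitute P(0) = 10000 and t = 3: P(3) = 10000 e^(0.12) ≈ 11275.


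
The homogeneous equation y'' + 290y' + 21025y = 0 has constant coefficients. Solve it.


Characteristic equation: r² + 290r + 21025 = 0, i.e. (r + 145)² = 0.
Repeated root r = -145; include an x factor for the second linearly independent solution.
General solution: y = (C₁ + C₂x)e^(-145x).


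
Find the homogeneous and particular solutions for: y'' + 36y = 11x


Homogeneous: r² + 36 = 0 ⇒ r = ±6i, y_h = C₁cos(6x) + C₂sin(6x).
Polynomial forcing; try y_p = Ax + B. Then y_p'' + 36 y_p = 36(Ax + B) = 11x, so B = 0 and A = 11/36.
General solution: y = C₁cos(6x) + C₂sin(6x) + (11/36)x.


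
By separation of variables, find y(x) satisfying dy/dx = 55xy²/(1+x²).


Separate: dy/y² = 55x/(1+x²) dx.
Integrate LHS: ∫ dy/y² = -1/y.
Integrate RHS via u = 1+x²: (55/2)ln(1+x²) + C.
Result: -1/y = (55/2)ln(1+x²) + C.


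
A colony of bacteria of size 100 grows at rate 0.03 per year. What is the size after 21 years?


The ODE dP/dt = 0.03P has solution P(t) = P(0)e^(0.03t).
Substitute P(0) = 100 and t = 21: P(21) = 100 e^(0.63) ≈ 188.


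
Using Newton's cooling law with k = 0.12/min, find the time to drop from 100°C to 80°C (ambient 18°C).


From T(t) = T_a + (T₀ - T_a)e^(-kt), set T(t) = 80:
(80 - 18) / (100 - 18) = e^(-0.12t), so t = -ln(0.756)/0.12 ≈ 2.3 minutes.


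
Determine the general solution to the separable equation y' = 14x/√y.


Separate: √y dy = 14x dx.
Integrate: (2/3)y^(3/2) = 7x² + C.


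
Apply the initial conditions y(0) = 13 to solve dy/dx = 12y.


General solution of y' = 12y is y = Ce^(12x).
Apply y(0) = 13: C = 13.
Particular solution: y = 13e^(12x).


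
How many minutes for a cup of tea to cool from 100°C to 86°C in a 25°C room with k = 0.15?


From T(t) = T_a + (T₀ - T_a)e^(-kt), set T(t) = 86:
(86 - 25) / (100 - 25) = e^(-0.15t), so t = -ln(0.813)/0.15 ≈ 1.4 minutes.


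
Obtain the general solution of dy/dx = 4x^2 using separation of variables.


Integrate both sides with respect to x: y = ∫ 4x^2 dx = (4/3)x^3 + C.


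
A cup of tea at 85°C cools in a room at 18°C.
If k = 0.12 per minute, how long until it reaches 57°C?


From T(t) = T_a + (T₀ - T_a)e^(-kt), set T(t) = 57:
(57 - 18) / (85 - 18) = e^(-0.12t), so t = -ln(0.582)/0.12 ≈ 4.5 minutes.


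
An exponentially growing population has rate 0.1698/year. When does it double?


Exponential growth: P(t) = P₀ e^(0.1698t). Set P(t)/P₀ = 2: e^(0.1698t) = 2.
Solve: t = ln(2)/0.1698 ≈ 4.08 years.


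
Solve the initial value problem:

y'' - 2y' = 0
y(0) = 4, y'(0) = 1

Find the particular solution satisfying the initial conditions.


Characteristic roots of r² - 2r = 0 are 0, 2.
General solution y = c₁ + c₂ e^(2x).
Apply y(0) = 4: c₁ + c₂ = 4. Apply y'(0) = 1: 0 c₁ + 2 c₂ = 1.
Solve: c₁ = 7/2, c₂ = 1/2.
Particular solution: y = 7/2 + (1/2)e^(2x).


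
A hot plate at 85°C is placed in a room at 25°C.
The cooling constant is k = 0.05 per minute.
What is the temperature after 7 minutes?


Newton's law: dT/dt = -k(T - T_a) has solution T(t) = T_a + (T₀ - T_a)e^(-kt).
Plug in T_a = 25, T₀ = 85, k = 0.05, t = 7: T(7) = 25 + (60)e^(-0.35) ≈ 67.3°C.


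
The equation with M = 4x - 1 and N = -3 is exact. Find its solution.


Check exactness: ∂M/∂y = 0 and ∂N/∂x = 0; equal, so the equation is exact.
Integrate M with respect to x (treating y as constant): ∫M dx = 2x^2 - x + h(y).
Differentiate w.r.t. y and set equal to N: the x-dependent terms already match, leaving h'(y) = -3. Integrate: h(y) = -3y.
So F(x,y) = -3y + 2x^2 - x.
General solution: -3y + 2x^2 - x = C.


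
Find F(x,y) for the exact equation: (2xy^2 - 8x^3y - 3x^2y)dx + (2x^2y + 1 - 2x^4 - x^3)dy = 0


Check exactness: ∂M/∂y = 4xy - 8x^3 - 3x^2 and ∂N/∂x = 4xy - 8x^3 - 3x^2; equal, so the equation is exact.
Integrate M with respect to x (treating y as constant): ∫M dx = x^2y^2 - 2x^4y - x^3y + h(y).
Differentiate w.r.t. y and set equal to N: the x-dependent terms already match, leaving h'(y) = 1. Integrate: h(y) = y.
So F(x,y) = x^2y^2 + y - 2x^4y - x^3y.
General solution: x^2y^2 + y - 2x^4y - x^3y = C.


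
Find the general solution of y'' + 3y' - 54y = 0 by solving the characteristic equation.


Characteristic equation: r² + 3r - 54 = 0.
Factor: (r - 6)(r + 9) = 0 ⇒ r = 6, -9 (distinct real).
General solution: y = C₁e^(6x) + C₂e^(-9x).


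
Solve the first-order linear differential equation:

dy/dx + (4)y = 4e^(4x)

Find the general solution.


P(x) = 4 ⇒ μ = e^(4x).
(μ y)' = 4e^(8x) ⇒ μ y = (4/8)e^(8x) + C.
Divide by μ: y = (1/2)e^(4x) + Ce^(-4x).


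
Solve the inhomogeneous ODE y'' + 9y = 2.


Homogeneous part: r² + 9 = 0 ⇒ r = ±3i, so y_h = C₁cos(3x) + C₂sin(3x).
Try constant y_p = A; plug in: 9A = 2 ⇒ A = 2/9.
General solution: y = C₁cos(3x) + C₂sin(3x) + 2/9.


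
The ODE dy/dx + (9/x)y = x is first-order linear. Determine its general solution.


P(x) = 9/x ⇒ μ = x^9.
(x^9 y)' = x^9·x^1 = x^10.
Integrate: x^9 y = x^11/(11) + C.
Solve for y: y = (1/11)x^2 + C/x^9.


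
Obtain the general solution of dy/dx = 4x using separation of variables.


Integrate both sides with respect to x: y = ∫ 4x dx = 2x^2 + C.


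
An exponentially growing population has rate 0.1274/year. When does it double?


Exponential growth: P(t) = P₀ e^(0.1274t). Set P(t)/P₀ = 2: e^(0.1274t) = 2.
Solve: t = ln(2)/0.1274 ≈ 5.44 years.


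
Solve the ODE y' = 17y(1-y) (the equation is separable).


Separate: dy/[y(1-y)] = 17 dx.
Partial fractions: 1/[y(1-y)] = 1/y + 1/(1-y).
Integrate: ln|y/(1-y)| = 17x + C₀.
Solve for y: y = 1/(1 + Ce^(-17x)).


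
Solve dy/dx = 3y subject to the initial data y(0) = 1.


General solution of y' = 3y is y = Ce^(3x).
Apply y(0) = 1: C = 1.
Particular solution: y = e^(3x).


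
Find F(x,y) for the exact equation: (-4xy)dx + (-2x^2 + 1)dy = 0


Check exactness: ∂M/∂y = -4x and ∂N/∂x = -4x; equal, so the equation is exact.
Integrate M with respect to x (treating y as constant): ∫M dx = -2x^2y + h(y).
Differentiate w.r.t. y and set equal to N: the x-dependent terms already match, leaving h'(y) = 1. Integrate: h(y) = y.
So F(x,y) = -2x^2y + y.
General solution: -2x^2y + y = C.


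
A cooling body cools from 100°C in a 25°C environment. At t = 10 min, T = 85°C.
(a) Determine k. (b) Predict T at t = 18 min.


Newton's law: T(t) = T_a + (T₀ - T_a)e^(-kt).
(a) Use T(10) = 85: (85 - 25)/(100 - 25) = e^(-k·10), so k = -ln(0.800)/10 ≈ 0.0223.
(b) Apply k to t = 18: T(18) = 25 + (75)e^(-0.402) ≈ 75.2°C.


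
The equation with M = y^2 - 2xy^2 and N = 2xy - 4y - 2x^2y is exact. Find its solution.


Check exactness: ∂M/∂y = 2y - 4xy and ∂N/∂x = 2y - 4xy; equal, so the equation is exact.
Integrate M with respect to x (treating y as constant): ∫M dx = xy^2 - x^2y^2 + h(y).
Differentiate w.r.t. y and set equal to N: the x-dependent terms already match, leaving h'(y) = -4y. Integrate: h(y) = -2y^2.
So F(x,y) = xy^2 - 2y^2 - x^2y^2.
General solution: xy^2 - 2y^2 - x^2y^2 = C.


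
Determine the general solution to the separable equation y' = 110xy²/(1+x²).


Separate: dy/y² = 110x/(1+x²) dx.
Integrate LHS: ∫ dy/y² = -1/y.
Integrate RHS via u = 1+x²: 55ln(1+x²) + C.
Result: -1/y = 55ln(1+x²) + C.


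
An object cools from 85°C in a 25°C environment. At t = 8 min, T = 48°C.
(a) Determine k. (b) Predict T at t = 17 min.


Newton's law: T(t) = T_a + (T₀ - T_a)e^(-kt).
(a) Use T(8) = 48: (48 - 25)/(85 - 25) = e^(-k·8), so k = -ln(0.383)/8 ≈ 0.1199.
(b) Apply k to t = 17: T(17) = 25 + (60)e^(-2.038) ≈ 32.8°C.


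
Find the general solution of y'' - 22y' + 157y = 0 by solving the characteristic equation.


Characteristic equation: r² - 22r + 157 = 0.
Discriminant is negative; roots r = 11 ± 6i (complex conjugate pair).
General solution uses e^(α x)(C₁ cos(β x) + C₂ sin(β x)): y = e^(11x)(C₁cos(6x) + C₂sin(6x)).


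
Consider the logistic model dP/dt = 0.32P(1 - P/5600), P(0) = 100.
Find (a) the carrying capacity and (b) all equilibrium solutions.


Logistic ODE dP/dt = 0.32P(1 - P/5600) has equilibria where dP/dt = 0, i.e. P = 0 or P = 5600.
The coefficient (1 - P/K) = 0 when P = K, identifying K = 5600 as the carrying capacity.
(a) K = 5600; (b) equilibria P = 0 and P = 5600.


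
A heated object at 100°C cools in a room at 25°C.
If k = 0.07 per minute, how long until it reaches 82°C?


From T(t) = T_a + (T₀ - T_a)e^(-kt), set T(t) = 82:
(82 - 25) / (100 - 25) = e^(-0.07t), so t = -ln(0.760)/0.07 ≈ 3.9 minutes.


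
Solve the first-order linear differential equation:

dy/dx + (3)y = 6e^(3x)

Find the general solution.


P(x) = 3 ⇒ μ = e^(3x).
(μ y)' = 6e^(6x) ⇒ μ y = (6/6)e^(6x) + C.
Divide by μ: y = e^(3x) + Ce^(-3x).


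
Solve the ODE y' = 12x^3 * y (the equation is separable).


Separate variables: dy/y = 12x^3 dx.
Integrate: ln|y| = 3x^4 + C₀.
Exponentiate: y = Ce^(3x^4).


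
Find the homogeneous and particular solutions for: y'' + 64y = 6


Homogeneous part: r² + 64 = 0 ⇒ r = ±8i, so y_h = C₁cos(8x) + C₂sin(8x).
Try constant y_p = A; plug in: 64A = 6 ⇒ A = 3/32.
General solution: y = C₁cos(8x) + C₂sin(8x) + 3/32.


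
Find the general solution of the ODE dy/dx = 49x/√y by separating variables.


Separate: √y dy = 49x dx.
Integrate: (2/3)y^(3/2) = (49/2)x² + C.


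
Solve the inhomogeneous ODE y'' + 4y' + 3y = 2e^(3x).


Characteristic roots of r² + 4r + 3 = 0 are -1, -3.
y_h = C₁e^(-x) + C₂e^(-3x).
Forcing exponent 3 is not a characteristic root; try y_p = Ae^(3x).
Substitute: A·(9 + (4)·3 + (3)) = A·24 = 2, so A = 1/12.
General solution: y = C₁e^(-x) + C₂e^(-3x) + (1/12)e^(3x).


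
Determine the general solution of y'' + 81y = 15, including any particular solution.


Homogeneous part: r² + 81 = 0 ⇒ r = ±9i, so y_h = C₁cos(9x) + C₂sin(9x).
Try constant y_p = A; plug in: 81A = 15 ⇒ A = 5/27.
General solution: y = C₁cos(9x) + C₂sin(9x) + 5/27.


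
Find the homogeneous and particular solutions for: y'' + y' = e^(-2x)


Characteristic roots of r² + r = 0 are 0, -1.
y_h = C₁ + C₂e^(-x).
Forcing exponent -2 is not a characteristic root; try y_p = Ae^(-2x).
Substitute: A·(4 + (1)·-2 + (0)) = A·2 = 1, so A = 1/2.
General solution: y = C₁ + C₂e^(-x) + (1/2)e^(-2x).


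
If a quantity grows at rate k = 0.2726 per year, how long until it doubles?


Exponential growth: P(t) = P₀ e^(0.2726t). Set P(t)/P₀ = 2: e^(0.2726t) = 2.
Solve: t = ln(2)/0.2726 ≈ 2.54 years.


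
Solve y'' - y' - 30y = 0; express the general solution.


Characteristic equation: r² - r - 30 = 0.
Factor: (r - 6)(r + 5) = 0 ⇒ r = 6, -5 (distinct real).
General solution: y = C₁e^(6x) + C₂e^(-5x).


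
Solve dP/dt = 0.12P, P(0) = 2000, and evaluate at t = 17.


The ODE dP/dt = 0.12P has solution P(t) = P(0)e^(0.12t).
Substitute P(0) = 2000 and t = 17: P(17) = 2000 e^(2.04) ≈ 15381.


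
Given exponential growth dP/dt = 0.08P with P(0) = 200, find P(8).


The ODE dP/dt = 0.08P has solution P(t) = P(0)e^(0.08t).
Substitute P(0) = 200 and t = 8: P(8) = 200 e^(0.64) ≈ 379.


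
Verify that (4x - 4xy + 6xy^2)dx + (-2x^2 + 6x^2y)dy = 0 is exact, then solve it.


Check exactness: ∂M/∂y = -4x + 12xy and ∂N/∂x = -4x + 12xy; equal, so the equation is exact.
Integrate M with respect to x (treating y as constant): ∫M dx = 2x^2 - 2x^2y + 3x^2y^2 + h(y).
Differentiate w.r.t. y and set equal to N: all terms match, so h'(y) = 0 and h is a constant absorbed into C.
General solution: 2x^2 - 2x^2y + 3x^2y^2 = C.


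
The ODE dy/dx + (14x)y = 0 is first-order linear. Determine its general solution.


P(x) = 14x ⇒ μ = e^(7x²).
Q(x) = 0 so μ y is constant: y = Ce^(-7x²).


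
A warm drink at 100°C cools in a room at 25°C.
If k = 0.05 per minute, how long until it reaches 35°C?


From T(t) = T_a + (T₀ - T_a)e^(-kt), set T(t) = 35:
(35 - 25) / (100 - 25) = e^(-0.05t), so t = -ln(0.133)/0.05 ≈ 40.3 minutes.


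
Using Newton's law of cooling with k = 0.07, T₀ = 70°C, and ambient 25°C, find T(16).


Newton's law: dT/dt = -k(T - T_a) has solution T(t) = T_a + (T₀ - T_a)e^(-kt).
Plug in T_a = 25, T₀ = 70, k = 0.07, t = 16: T(16) = 25 + (45)e^(-1.12) ≈ 39.7°C.


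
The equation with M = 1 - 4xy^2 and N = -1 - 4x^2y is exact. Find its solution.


Check exactness: ∂M/∂y = -8xy and ∂N/∂x = -8xy; equal, so the equation is exact.
Integrate M with respect to x (treating y as constant): ∫M dx = x - 2x^2y^2 + h(y).
Differentiate w.r.t. y and set equal to N: the x-dependent terms already match, leaving h'(y) = -1. Integrate: h(y) = -y.
So F(x,y) = x - y - 2x^2y^2.
General solution: x - y - 2x^2y^2 = C.


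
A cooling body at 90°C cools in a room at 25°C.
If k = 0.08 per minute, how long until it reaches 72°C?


From T(t) = T_a + (T₀ - T_a)e^(-kt), set T(t) = 72:
(72 - 25) / (90 - 25) = e^(-0.08t), so t = -ln(0.723)/0.08 ≈ 4.1 minutes.


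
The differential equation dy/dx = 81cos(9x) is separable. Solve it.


g(y) = 1, so integrate directly: y = ∫ 81cos(9x) dx = 9sin(9x) + C.


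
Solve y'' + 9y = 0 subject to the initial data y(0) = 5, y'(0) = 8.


Characteristic roots of r² + 9 = 0 are ±3i, so y = C₁cos(3x) + C₂sin(3x).
Apply y(0) = 5: C₁ = 5. Differentiate and apply y'(0) = 8: 3·C₂ = 8, so C₂ = 8/3.
Particular solution: y = 5cos(3x) + (8/3)sin(3x).


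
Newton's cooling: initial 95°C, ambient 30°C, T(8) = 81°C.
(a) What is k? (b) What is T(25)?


Newton's law: T(t) = T_a + (T₀ - T_a)e^(-kt).
(a) Use T(8) = 81: (81 - 30)/(95 - 30) = e^(-k·8), so k = -ln(0.785)/8 ≈ 0.0303.
(b) Apply k to t = 25: T(25) = 30 + (65)e^(-0.758) ≈ 60.5°C.


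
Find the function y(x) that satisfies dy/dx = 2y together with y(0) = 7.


General solution of y' = 2y is y = Ce^(2x).
Apply y(0) = 7: C = 7.
Particular solution: y = 7e^(2x).


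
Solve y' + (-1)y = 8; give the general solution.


P(x) = -1 ⇒ μ = e^(-x).
(μ y)' = 8e^(-x) ⇒ μ y = -8e^(-x) + C.
Divide by μ: y = -8 + Ce^(x).


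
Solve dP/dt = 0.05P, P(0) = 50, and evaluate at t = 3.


The ODE dP/dt = 0.05P has solution P(t) = P(0)e^(0.05t).
Substitute P(0) = 50 and t = 3: P(3) = 50 e^(0.15) ≈ 58.


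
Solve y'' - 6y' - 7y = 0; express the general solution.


Characteristic equation: r² - 6r - 7 = 0.
Factor: (r - 7)(r + 1) = 0 ⇒ r = 7, -1 (distinct real).
General solution: y = C₁e^(7x) + C₂e^(-x).


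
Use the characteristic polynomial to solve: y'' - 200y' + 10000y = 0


Characteristic equation: r² - 200r + 10000 = 0, i.e. (r - 100)² = 0.
Repeated root r = 100; include an x factor for the second linearly independent solution.
General solution: y = (C₁ + C₂x)e^(100x).


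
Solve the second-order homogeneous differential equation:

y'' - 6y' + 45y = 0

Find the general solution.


Characteristic equation: r² - 6r + 45 = 0.
Discriminant is negative; roots r = 3 ± 6i (complex conjugate pair).
General solution uses e^(α x)(C₁ cos(β x) + C₂ sin(β x)): y = e^(3x)(C₁cos(6x) + C₂sin(6x)).


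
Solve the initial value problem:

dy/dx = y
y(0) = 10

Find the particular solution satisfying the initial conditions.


General solution of y' = y is y = Ce^(x).
Apply y(0) = 10: C = 10.
Particular solution: y = 10e^(x).


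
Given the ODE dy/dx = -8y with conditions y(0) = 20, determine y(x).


General solution of y' = -8y is y = Ce^(-8x).
Apply y(0) = 20: C = 20.
Particular solution: y = 20e^(-8x).


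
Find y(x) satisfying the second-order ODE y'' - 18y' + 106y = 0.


Characteristic equation: r² - 18r + 106 = 0.
Discriminant is negative; roots r = 9 ± 5i (complex conjugate pair).
General solution uses e^(α x)(C₁ cos(β x) + C₂ sin(β x)): y = e^(9x)(C₁cos(5x) + C₂sin(5x)).


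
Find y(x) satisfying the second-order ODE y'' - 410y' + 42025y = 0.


Characteristic equation: r² - 410r + 42025 = 0, i.e. (r - 205)² = 0.
Repeated root r = 205; include an x factor for the second linearly independent solution.
General solution: y = (C₁ + C₂x)e^(205x).


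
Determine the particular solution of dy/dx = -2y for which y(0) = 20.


General solution of y' = -2y is y = Ce^(-2x).
Apply y(0) = 20: C = 20.
Particular solution: y = 20e^(-2x).


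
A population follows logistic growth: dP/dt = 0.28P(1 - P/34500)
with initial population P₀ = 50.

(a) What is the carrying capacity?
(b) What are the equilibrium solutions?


Logistic ODE dP/dt = 0.28P(1 - P/34500) has equilibria where dP/dt = 0, i.e. P = 0 or P = 34500.
The coefficient (1 - P/K) = 0 when P = K, identifying K = 34500 as the carrying capacity.
(a) K = 34500; (b) equilibria P = 0 and P = 34500.


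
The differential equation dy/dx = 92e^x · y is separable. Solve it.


Separate variables: dy/y = 92e^x dx.
Integrate: ln|y| = 92e^x + C₀.
Exponentiate: y = Ce^(92e^x).


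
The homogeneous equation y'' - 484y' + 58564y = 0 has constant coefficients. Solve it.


Characteristic equation: r² - 484r + 58564 = 0, i.e. (r - 242)² = 0.
Repeated root r = 242; include an x factor for the second linearly independent solution.
General solution: y = (C₁ + C₂x)e^(242x).


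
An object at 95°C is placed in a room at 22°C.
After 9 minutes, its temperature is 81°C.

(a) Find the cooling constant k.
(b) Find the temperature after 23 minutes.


Newton's law: T(t) = T_a + (T₀ - T_a)e^(-kt).
(a) Use T(9) = 81: (81 - 22)/(95 - 22) = e^(-k·9), so k = -ln(0.808)/9 ≈ 0.0237.
(b) Apply k to t = 23: T(23) = 22 + (73)e^(-0.544) ≈ 64.4°C.


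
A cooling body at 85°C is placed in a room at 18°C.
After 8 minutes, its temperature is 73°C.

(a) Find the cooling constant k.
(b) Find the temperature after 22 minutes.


Newton's law: T(t) = T_a + (T₀ - T_a)e^(-kt).
(a) Use T(8) = 73: (73 - 18)/(85 - 18) = e^(-k·8), so k = -ln(0.821)/8 ≈ 0.0247.
(b) Apply k to t = 22: T(22) = 18 + (67)e^(-0.543) ≈ 56.9°C.


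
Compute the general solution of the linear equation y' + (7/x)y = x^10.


P(x) = 7/x ⇒ μ = x^7.
(x^7 y)' = x^7·x^10 = x^17.
Integrate: x^7 y = x^18/(18) + C.
Solve for y: y = (1/18)x^11 + C/x^7.


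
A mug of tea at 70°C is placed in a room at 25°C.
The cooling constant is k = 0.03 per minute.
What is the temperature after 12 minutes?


Newton's law: dT/dt = -k(T - T_a) has solution T(t) = T_a + (T₀ - T_a)e^(-kt).
Plug in T_a = 25, T₀ = 70, k = 0.03, t = 12: T(12) = 25 + (45)e^(-0.36) ≈ 56.4°C.


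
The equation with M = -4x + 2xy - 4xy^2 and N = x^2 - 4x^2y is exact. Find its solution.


Check exactness: ∂M/∂y = 2x - 8xy and ∂N/∂x = 2x - 8xy; equal, so the equation is exact.
Integrate M with respect to x (treating y as constant): ∫M dx = -2x^2 + x^2y - 2x^2y^2 + h(y).
Differentiate w.r.t. y and set equal to N: all terms match, so h'(y) = 0 and h is a constant absorbed into C.
General solution: -2x^2 + x^2y - 2x^2y^2 = C.


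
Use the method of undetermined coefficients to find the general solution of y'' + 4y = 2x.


Homogeneous: r² + 4 = 0 ⇒ r = ±2i, y_h = C₁cos(2x) + C₂sin(2x).
Polynomial forcing; try y_p = Ax + B. Then y_p'' + 4 y_p = 4(Ax + B) = 2x, so B = 0 and A = 1/2.
General solution: y = C₁cos(2x) + C₂sin(2x) + (1/2)x.


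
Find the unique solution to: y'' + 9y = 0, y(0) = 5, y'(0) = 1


Characteristic roots of r² + 9 = 0 are ±3i, so y = C₁cos(3x) + C₂sin(3x).
Apply y(0) = 5: C₁ = 5. Differentiate and apply y'(0) = 1: 3·C₂ = 1, so C₂ = 1/3.
Particular solution: y = 5cos(3x) + (1/3)sin(3x).


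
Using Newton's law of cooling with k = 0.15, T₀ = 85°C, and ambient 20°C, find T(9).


Newton's law: dT/dt = -k(T - T_a) has solution T(t) = T_a + (T₀ - T_a)e^(-kt).
Plug in T_a = 20, T₀ = 85, k = 0.15, t = 9: T(9) = 20 + (65)e^(-1.35) ≈ 36.9°C.


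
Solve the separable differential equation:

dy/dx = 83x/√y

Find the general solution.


Separate: √y dy = 83x dx.
Integrate: (2/3)y^(3/2) = (83/2)x² + C.


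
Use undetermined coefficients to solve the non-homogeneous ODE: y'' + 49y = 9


Homogeneous part: r² + 49 = 0 ⇒ r = ±7i, so y_h = C₁cos(7x) + C₂sin(7x).
Try constant y_p = A; plug in: 49A = 9 ⇒ A = 9/49.
General solution: y = C₁cos(7x) + C₂sin(7x) + 9/49.


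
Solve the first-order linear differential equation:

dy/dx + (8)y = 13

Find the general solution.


P(x) = 8, Q(x) = 13; integrating factor μ = e^(8x).
(μ y)' = 13e^(8x) ⇒ μ y = (13/8)e^(8x) + C.
Divide by μ: y = 13/8 + Ce^(-8x).


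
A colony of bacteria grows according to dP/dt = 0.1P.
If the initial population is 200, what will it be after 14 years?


The ODE dP/dt = 0.1P has solution P(t) = P(0)e^(0.1t).
Substitute P(0) = 200 and t = 14: P(14) = 200 e^(1.40) ≈ 811.


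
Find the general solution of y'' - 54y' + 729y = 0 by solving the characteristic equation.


Characteristic equation: r² - 54r + 729 = 0, i.e. (r - 27)² = 0.
Repeated root r = 27; include an x factor for the second linearly independent solution.
General solution: y = (C₁ + C₂x)e^(27x).


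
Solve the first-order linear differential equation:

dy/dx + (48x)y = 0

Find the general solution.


P(x) = 48x ⇒ μ = e^(24x²).
Q(x) = 0 so μ y is constant: y = Ce^(-24x²).


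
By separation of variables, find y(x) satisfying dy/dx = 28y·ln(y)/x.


Separate: dy/[y ln(y)] = 28 dx/x.
Substitute u = ln(y): du/u = 28 dx/x.
Integrate: ln|ln(y)| = 28ln|x| + C₀, hence ln(y) = C·x^28.


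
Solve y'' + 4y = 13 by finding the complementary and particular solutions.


Homogeneous part: r² + 4 = 0 ⇒ r = ±2i, so y_h = C₁cos(2x) + C₂sin(2x).
Try constant y_p = A; plug in: 4A = 13 ⇒ A = 13/4.
General solution: y = C₁cos(2x) + C₂sin(2x) + 13/4.


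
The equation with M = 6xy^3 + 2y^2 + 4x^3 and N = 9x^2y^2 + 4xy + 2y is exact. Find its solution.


Check exactness: ∂M/∂y = 18xy^2 + 4y and ∂N/∂x = 18xy^2 + 4y; equal, so the equation is exact.
Integrate M with respect to x (treating y as constant): ∫M dx = 3x^2y^3 + 2xy^2 + x^4 + h(y).
Differentiate w.r.t. y and set equal to N: the x-dependent terms already match, leaving h'(y) = 2y. Integrate: h(y) = y^2.
So F(x,y) = 3x^2y^3 + 2xy^2 + x^4 + y^2.
General solution: 3x^2y^3 + 2xy^2 + x^4 + y^2 = C.


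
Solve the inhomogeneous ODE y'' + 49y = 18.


Homogeneous part: r² + 49 = 0 ⇒ r = ±7i, so y_h = C₁cos(7x) + C₂sin(7x).
Try constant y_p = A; plug in: 49A = 18 ⇒ A = 18/49.
General solution: y = C₁cos(7x) + C₂sin(7x) + 18/49.


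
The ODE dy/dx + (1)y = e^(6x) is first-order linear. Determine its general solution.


P(x) = 1 ⇒ μ = e^(x).
(μ y)' = e^(7x) ⇒ μ y = e^(7x)/7 + C.
Divide by μ: y = (1/7)e^(6x) + Ce^(-x).


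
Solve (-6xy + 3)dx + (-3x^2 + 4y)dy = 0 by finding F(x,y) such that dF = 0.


Check exactness: ∂M/∂y = -6x and ∂N/∂x = -6x; equal, so the equation is exact.
Integrate M with respect to x (treating y as constant): ∫M dx = -3x^2y + 3x + h(y).
Differentiate w.r.t. y and set equal to N: the x-dependent terms already match, leaving h'(y) = 4y. Integrate: h(y) = 2y^2.
So F(x,y) = -3x^2y + 3x + 2y^2.
General solution: -3x^2y + 3x + 2y^2 = C.


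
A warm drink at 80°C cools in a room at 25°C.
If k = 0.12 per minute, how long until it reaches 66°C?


From T(t) = T_a + (T₀ - T_a)e^(-kt), set T(t) = 66:
(66 - 25) / (80 - 25) = e^(-0.12t), so t = -ln(0.745)/0.12 ≈ 2.4 minutes.


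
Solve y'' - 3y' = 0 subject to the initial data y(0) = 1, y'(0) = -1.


Characteristic roots of r² - 3r = 0 are 0, 3.
General solution y = c₁ + c₂ e^(3x).
Apply y(0) = 1: c₁ + c₂ = 1. Apply y'(0) = -1: 0 c₁ + 3 c₂ = -1.
Solve: c₁ = 4/3, c₂ = -1/3.
Particular solution: y = 4/3 - (1/3)e^(3x).


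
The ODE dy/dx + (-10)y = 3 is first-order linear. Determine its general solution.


P(x) = -10 ⇒ μ = e^(-10x).
(μ y)' = 3e^(-10x) ⇒ μ y = -(3/10)e^(-10x) + C.
Divide by μ: y = -3/10 + Ce^(10x).


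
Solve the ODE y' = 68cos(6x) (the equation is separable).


g(y) = 1, so integrate directly: y = ∫ 68cos(6x) dx = (34/3)sin(6x) + C.


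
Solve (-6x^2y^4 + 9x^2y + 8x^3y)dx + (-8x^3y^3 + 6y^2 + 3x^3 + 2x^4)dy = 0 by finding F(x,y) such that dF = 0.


Check exactness: ∂M/∂y = -24x^2y^3 + 9x^2 + 8x^3 and ∂N/∂x = -24x^2y^3 + 9x^2 + 8x^3; equal, so the equation is exact.
Integrate M with respect to x (treating y as constant): ∫M dx = -2x^3y^4 + 3x^3y + 2x^4y + h(y).
Differentiate w.r.t. y and set equal to N: the x-dependent terms already match, leaving h'(y) = 6y^2. Integrate: h(y) = 2y^3.
So F(x,y) = -2x^3y^4 + 2y^3 + 3x^3y + 2x^4y.
General solution: -2x^3y^4 + 2y^3 + 3x^3y + 2x^4y = C.


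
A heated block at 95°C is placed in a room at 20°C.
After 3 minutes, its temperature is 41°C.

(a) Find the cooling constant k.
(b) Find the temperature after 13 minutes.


Newton's law: T(t) = T_a + (T₀ - T_a)e^(-kt).
(a) Use T(3) = 41: (41 - 20)/(95 - 20) = e^(-k·3), so k = -ln(0.280)/3 ≈ 0.4243.
(b) Apply k to t = 13: T(13) = 20 + (75)e^(-5.516) ≈ 20.3°C.


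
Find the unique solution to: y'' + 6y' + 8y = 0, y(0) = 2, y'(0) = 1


Characteristic roots of r² + 6r + 8 = 0 are -4, -2.
General solution y = c₁ e^(-4x) + c₂ e^(-2x).
Apply y(0) = 2: c₁ + c₂ = 2. Apply y'(0) = 1: -4 c₁ - 2 c₂ = 1.
Solve: c₁ = -5/2, c₂ = 9/2.
Particular solution: y = -(5/2)e^(-4x) + (9/2)e^(-2x).


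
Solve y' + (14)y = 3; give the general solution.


P(x) = 14, Q(x) = 3; integrating factor μ = e^(14x).
(μ y)' = 3e^(14x) ⇒ μ y = (3/14)e^(14x) + C.
Divide by μ: y = 3/14 + Ce^(-14x).


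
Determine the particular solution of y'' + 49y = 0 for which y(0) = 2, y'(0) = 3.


Characteristic roots of r² + 49 = 0 are ±7i, so y = C₁cos(7x) + C₂sin(7x).
Apply y(0) = 2: C₁ = 2. Differentiate and apply y'(0) = 3: 7·C₂ = 3, so C₂ = 3/7.
Particular solution: y = 2cos(7x) + (3/7)sin(7x).


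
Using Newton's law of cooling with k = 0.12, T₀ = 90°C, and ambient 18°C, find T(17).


Newton's law: dT/dt = -k(T - T_a) has solution T(t) = T_a + (T₀ - T_a)e^(-kt).
Plug in T_a = 18, T₀ = 90, k = 0.12, t = 17: T(17) = 18 + (72)e^(-2.04) ≈ 27.4°C.


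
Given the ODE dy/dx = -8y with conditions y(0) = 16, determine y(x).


General solution of y' = -8y is y = Ce^(-8x).
Apply y(0) = 16: C = 16.
Particular solution: y = 16e^(-8x).


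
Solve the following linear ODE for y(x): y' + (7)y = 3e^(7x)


P(x) = 7 ⇒ μ = e^(7x).
(μ y)' = 3e^(14x) ⇒ μ y = (3/14)e^(14x) + C.
Divide by μ: y = (3/14)e^(7x) + Ce^(-7x).


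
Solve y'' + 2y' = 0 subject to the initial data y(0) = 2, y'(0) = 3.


Characteristic roots of r² + 2r = 0 are -2, 0.
General solution y = c₁ e^(-2x) + c₂.
Apply y(0) = 2: c₁ + c₂ = 2. Apply y'(0) = 3: -2 c₁ + 0 c₂ = 3.
Solve: c₁ = -3/2, c₂ = 7/2.
Particular solution: y = -(3/2)e^(-2x) + 7/2.


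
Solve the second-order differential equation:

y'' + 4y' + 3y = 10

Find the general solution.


Characteristic roots of r² + 4r + 3 = 0 are -1, -3.
y_h = C₁e^(-x) + C₂e^(-3x).
Constant forcing; try y_p = A. Then 3A = 10 ⇒ A = 10/3.
General solution: y = C₁e^(-x) + C₂e^(-3x) + 10/3.


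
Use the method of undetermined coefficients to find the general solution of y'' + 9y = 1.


Homogeneous part: r² + 9 = 0 ⇒ r = ±3i, so y_h = C₁cos(3x) + C₂sin(3x).
Try constant y_p = A; plug in: 9A = 1 ⇒ A = 1/9.
General solution: y = C₁cos(3x) + C₂sin(3x) + 1/9.


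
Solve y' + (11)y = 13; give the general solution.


P(x) = 11, Q(x) = 13; integrating factor μ = e^(11x).
(μ y)' = 13e^(11x) ⇒ μ y = (13/11)e^(11x) + C.
Divide by μ: y = 13/11 + Ce^(-11x).


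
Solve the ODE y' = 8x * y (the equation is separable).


Separate variables: dy/y = 8x dx.
Integrate: ln|y| = 4x^2 + C₀.
Exponentiate: y = Ce^(4x^2).


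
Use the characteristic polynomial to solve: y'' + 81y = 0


Characteristic equation: r² + 81 = 0.
Discriminant is negative; roots r = 0 ± 9i (complex conjugate pair).
General solution uses e^(α x)(C₁ cos(β x) + C₂ sin(β x)): y = C₁cos(9x) + C₂sin(9x).


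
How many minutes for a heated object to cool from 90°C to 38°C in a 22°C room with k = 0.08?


From T(t) = T_a + (T₀ - T_a)e^(-kt), set T(t) = 38:
(38 - 22) / (90 - 22) = e^(-0.08t), so t = -ln(0.235)/0.08 ≈ 18.1 minutes.


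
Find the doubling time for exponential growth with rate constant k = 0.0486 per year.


Exponential growth: P(t) = P₀ e^(0.0486t). Set P(t)/P₀ = 2: e^(0.0486t) = 2.
Solve: t = ln(2)/0.0486 ≈ 14.26 years.


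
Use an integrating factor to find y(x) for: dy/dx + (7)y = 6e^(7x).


P(x) = 7 ⇒ μ = e^(7x).
(μ y)' = 6e^(14x) ⇒ μ y = (6/14)e^(14x) + C.
Divide by μ: y = (3/7)e^(7x) + Ce^(-7x).


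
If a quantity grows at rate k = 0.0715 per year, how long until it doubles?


Exponential growth: P(t) = P₀ e^(0.0715t). Set P(t)/P₀ = 2: e^(0.0715t) = 2.
Solve: t = ln(2)/0.0715 ≈ 9.69 years.


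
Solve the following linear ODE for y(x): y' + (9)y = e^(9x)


P(x) = 9 ⇒ μ = e^(9x).
(μ y)' = e^(18x) ⇒ μ y = (1/18)e^(18x) + C.
Divide by μ: y = (1/18)e^(9x) + Ce^(-9x).


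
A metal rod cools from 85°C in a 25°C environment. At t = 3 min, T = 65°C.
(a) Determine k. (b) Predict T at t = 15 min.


Newton's law: T(t) = T_a + (T₀ - T_a)e^(-kt).
(a) Use T(3) = 65: (65 - 25)/(85 - 25) = e^(-k·3), so k = -ln(0.667)/3 ≈ 0.1352.
(b) Apply k to t = 15: T(15) = 25 + (60)e^(-2.027) ≈ 32.9°C.


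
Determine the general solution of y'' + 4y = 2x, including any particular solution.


Homogeneous: r² + 4 = 0 ⇒ r = ±2i, y_h = C₁cos(2x) + C₂sin(2x).
Polynomial forcing; try y_p = Ax + B. Then y_p'' + 4 y_p = 4(Ax + B) = 2x, so B = 0 and A = 1/2.
General solution: y = C₁cos(2x) + C₂sin(2x) + (1/2)x.


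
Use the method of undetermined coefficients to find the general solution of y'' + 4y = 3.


Homogeneous part: r² + 4 = 0 ⇒ r = ±2i, so y_h = C₁cos(2x) + C₂sin(2x).
Try constant y_p = A; plug in: 4A = 3 ⇒ A = 3/4.
General solution: y = C₁cos(2x) + C₂sin(2x) + 3/4.


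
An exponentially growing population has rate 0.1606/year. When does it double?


Exponential growth: P(t) = P₀ e^(0.1606t). Set P(t)/P₀ = 2: e^(0.1606t) = 2.
Solve: t = ln(2)/0.1606 ≈ 4.32 years.


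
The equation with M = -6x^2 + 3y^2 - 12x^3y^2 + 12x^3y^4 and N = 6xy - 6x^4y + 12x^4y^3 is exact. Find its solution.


Check exactness: ∂M/∂y = 6y - 24x^3y + 48x^3y^3 and ∂N/∂x = 6y - 24x^3y + 48x^3y^3; equal, so the equation is exact.
Integrate M with respect to x (treating y as constant): ∫M dx = -2x^3 + 3xy^2 - 3x^4y^2 + 3x^4y^4 + h(y).
Differentiate w.r.t. y and set equal to N: all terms match, so h'(y) = 0 and h is a constant absorbed into C.
General solution: -2x^3 + 3xy^2 - 3x^4y^2 + 3x^4y^4 = C.


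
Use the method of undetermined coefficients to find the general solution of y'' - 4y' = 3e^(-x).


Characteristic roots of r² - 4r = 0 are 0, 4.
y_h = C₁ + C₂e^(4x).
Forcing exponent -1 is not a characteristic root; try y_p = Ae^(-x).
Substitute: A·(1 + (-4)·-1 + (0)) = A·5 = 3, so A = 3/5.
General solution: y = C₁ + C₂e^(4x) + (3/5)e^(-x).


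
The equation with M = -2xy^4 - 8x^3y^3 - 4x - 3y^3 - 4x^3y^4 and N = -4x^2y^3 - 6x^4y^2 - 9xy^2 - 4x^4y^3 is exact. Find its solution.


Check exactness: ∂M/∂y = -8xy^3 - 24x^3y^2 - 9y^2 - 16x^3y^3 and ∂N/∂x = -8xy^3 - 24x^3y^2 - 9y^2 - 16x^3y^3; equal, so the equation is exact.
Integrate M with respect to x (treating y as constant): ∫M dx = -x^2y^4 - 2x^4y^3 - 2x^2 - 3xy^3 - x^4y^4 + h(y).
Differentiate w.r.t. y and set equal to N: all terms match, so h'(y) = 0 and h is a constant absorbed into C.
General solution: -x^2y^4 - 2x^4y^3 - 2x^2 - 3xy^3 - x^4y^4 = C.


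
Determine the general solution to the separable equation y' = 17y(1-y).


Separate: dy/[y(1-y)] = 17 dx.
Partial fractions: 1/[y(1-y)] = 1/y + 1/(1-y).
Integrate: ln|y/(1-y)| = 17x + C₀.
Solve for y: y = 1/(1 + Ce^(-17x)).


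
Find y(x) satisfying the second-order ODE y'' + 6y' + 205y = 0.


Characteristic equation: r² + 6r + 205 = 0.
Discriminant is negative; roots r = -3 ± 14i (complex conjugate pair).
General solution uses e^(α x)(C₁ cos(β x) + C₂ sin(β x)): y = e^(-3x)(C₁cos(14x) + C₂sin(14x)).


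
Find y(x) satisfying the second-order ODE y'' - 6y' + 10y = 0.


Characteristic equation: r² - 6r + 10 = 0.
Discriminant is negative; roots r = 3 ± 1i (complex conjugate pair).
General solution uses e^(α x)(C₁ cos(β x) + C₂ sin(β x)): y = e^(3x)(C₁cos(x) + C₂sin(x)).


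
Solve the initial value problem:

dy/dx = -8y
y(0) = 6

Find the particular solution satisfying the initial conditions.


General solution of y' = -8y is y = Ce^(-8x).
Apply y(0) = 6: C = 6.
Particular solution: y = 6e^(-8x).


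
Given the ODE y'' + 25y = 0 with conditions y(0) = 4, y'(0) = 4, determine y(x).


Characteristic roots of r² + 25 = 0 are ±5i, so y = C₁cos(5x) + C₂sin(5x).
Apply y(0) = 4: C₁ = 4. Differentiate and apply y'(0) = 4: 5·C₂ = 4, so C₂ = 4/5.
Particular solution: y = 4cos(5x) + (4/5)sin(5x).


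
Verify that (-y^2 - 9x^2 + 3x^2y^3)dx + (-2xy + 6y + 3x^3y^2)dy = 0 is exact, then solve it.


Check exactness: ∂M/∂y = -2y + 9x^2y^2 and ∂N/∂x = -2y + 9x^2y^2; equal, so the equation is exact.
Integrate M with respect to x (treating y as constant): ∫M dx = -xy^2 - 3x^3 + x^3y^3 + h(y).
Differentiate w.r.t. y and set equal to N: the x-dependent terms already match, leaving h'(y) = 6y. Integrate: h(y) = 3y^2.
So F(x,y) = -xy^2 - 3x^3 + 3y^2 + x^3y^3.
General solution: -xy^2 - 3x^3 + 3y^2 + x^3y^3 = C.


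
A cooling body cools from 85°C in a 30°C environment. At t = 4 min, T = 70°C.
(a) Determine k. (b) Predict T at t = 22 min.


Newton's law: T(t) = T_a + (T₀ - T_a)e^(-kt).
(a) Use T(4) = 70: (70 - 30)/(85 - 30) = e^(-k·4), so k = -ln(0.727)/4 ≈ 0.0796.
(b) Apply k to t = 22: T(22) = 30 + (55)e^(-1.751) ≈ 39.5°C.


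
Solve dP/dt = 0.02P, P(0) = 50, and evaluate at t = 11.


The ODE dP/dt = 0.02P has solution P(t) = P(0)e^(0.02t).
Substitute P(0) = 50 and t = 11: P(11) = 50 e^(0.22) ≈ 62.


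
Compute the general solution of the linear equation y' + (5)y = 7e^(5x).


P(x) = 5 ⇒ μ = e^(5x).
(μ y)' = 7e^(10x) ⇒ μ y = (7/10)e^(10x) + C.
Divide by μ: y = (7/10)e^(5x) + Ce^(-5x).


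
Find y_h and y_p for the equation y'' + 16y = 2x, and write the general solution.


Homogeneous: r² + 16 = 0 ⇒ r = ±4i, y_h = C₁cos(4x) + C₂sin(4x).
Polynomial forcing; try y_p = Ax + B. Then y_p'' + 16 y_p = 16(Ax + B) = 2x, so B = 0 and A = 1/8.
General solution: y = C₁cos(4x) + C₂sin(4x) + (1/8)x.


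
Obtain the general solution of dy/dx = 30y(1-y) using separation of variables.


Separate: dy/[y(1-y)] = 30 dx.
Partial fractions: 1/[y(1-y)] = 1/y + 1/(1-y).
Integrate: ln|y/(1-y)| = 30x + C₀.
Solve for y: y = 1/(1 + Ce^(-30x)).


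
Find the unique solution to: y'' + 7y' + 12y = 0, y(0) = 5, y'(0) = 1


Characteristic roots of r² + 7r + 12 = 0 are -4, -3.
General solution y = c₁ e^(-4x) + c₂ e^(-3x).
Apply y(0) = 5: c₁ + c₂ = 5. Apply y'(0) = 1: -4 c₁ - 3 c₂ = 1.
Solve: c₁ = -16, c₂ = 21.
Particular solution: y = -16e^(-4x) + 21e^(-3x).
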